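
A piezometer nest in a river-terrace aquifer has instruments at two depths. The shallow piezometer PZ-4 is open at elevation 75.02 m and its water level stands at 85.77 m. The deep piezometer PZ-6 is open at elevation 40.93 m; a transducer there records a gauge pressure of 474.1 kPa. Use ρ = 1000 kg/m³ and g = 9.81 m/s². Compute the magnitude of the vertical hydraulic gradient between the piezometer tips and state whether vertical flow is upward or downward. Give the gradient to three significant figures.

Total head at PZ-4: h = 85.77 m (water level in the standpipe).
Pressure head at PZ-6: ψ = P/(ρg) = 474.1×1000 / (1000 × 9.81) = 48.33 m.
Total head at PZ-6: h = z + ψ = 40.93 + 48.33 = 89.26 m.
Δh = h(PZ-4) − h(PZ-6) = 85.77 − 89.26 = -3.49 m.
Vertical separation Δz = 75.02 − 40.93 = 34.09 m.
|i_v| = |Δh| / Δz = 3.49 / 34.09 = 0.102.
Head is higher in the deep piezometer, so vertical flow is upward (discharge condition).

|i_v| ≈ 0.102; vertical flow is upward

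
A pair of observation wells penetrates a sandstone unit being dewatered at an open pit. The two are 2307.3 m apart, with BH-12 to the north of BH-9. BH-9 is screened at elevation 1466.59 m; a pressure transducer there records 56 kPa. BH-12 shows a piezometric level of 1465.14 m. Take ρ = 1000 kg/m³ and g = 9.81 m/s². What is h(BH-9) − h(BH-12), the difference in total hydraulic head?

Δh ≈ 7.16 m

Pressure head at BH-9: ψ = P/(ρg) = 56×1000 / (1000 × 9.81) = 5.71 m.
Total head at BH-9: h = z + ψ = 1466.59 + 5.71 = 1472.30 m.
Total head at BH-12: h = 1465.14 m (water level in the piezometer is the total head).
Head difference: h(BH-9) − h(BH-12) = 1472.30 − 1465.14 = 7.16 m.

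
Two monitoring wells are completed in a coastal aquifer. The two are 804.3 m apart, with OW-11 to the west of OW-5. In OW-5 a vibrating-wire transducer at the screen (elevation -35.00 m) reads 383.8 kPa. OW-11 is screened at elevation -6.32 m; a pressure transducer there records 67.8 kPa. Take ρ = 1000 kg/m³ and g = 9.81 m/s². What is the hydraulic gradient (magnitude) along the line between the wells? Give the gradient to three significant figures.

i ≈ 0.00439

Pressure head at OW-5: ψ = P/(ρg) = 383.8×1000 / (1000 × 9.81) = 39.12 m.
Total head at OW-5: h = z + ψ = -35.00 + 39.12 = 4.12 m.
Pressure head at OW-11: ψ = P/(ρg) = 67.8×1000 / (1000 × 9.81) = 6.91 m.
Total head at OW-11: h = z + ψ = -6.32 + 6.91 = 0.59 m.
Head difference: h(OW-5) − h(OW-11) = 4.12 − 0.59 = 3.53 m.
Hydraulic gradient: i = |Δh| / L = 3.53 / 804.3 = 0.00439.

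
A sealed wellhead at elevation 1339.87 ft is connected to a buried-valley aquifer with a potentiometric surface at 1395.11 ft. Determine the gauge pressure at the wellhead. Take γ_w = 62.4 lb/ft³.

P ≈ 23.9 psi

Head above the cap: Δh = 1395.11 − 1339.87 = 55.24 ft.
P = γΔh/144 = 62.4 × 55.24 / 144 = 23.9 psi.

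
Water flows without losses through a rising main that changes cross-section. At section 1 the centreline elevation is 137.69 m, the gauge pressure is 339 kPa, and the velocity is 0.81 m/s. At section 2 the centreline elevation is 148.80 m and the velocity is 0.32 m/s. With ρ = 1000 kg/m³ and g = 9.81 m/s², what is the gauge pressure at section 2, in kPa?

P₂ ≈ 230 kPa

Pressure head at 1: ψ₁ = P₁/(ρg) = 339×1000 / (1000 × 9.81) = 34.56 m.
Velocity heads: v₁²/2g = 0.81²/19.62 = 0.033 m; v₂²/2g = 0.32²/19.62 = 0.005 m.
Total head H = z₁ + ψ₁ + v₁²/2g = 137.69 + 34.56 + 0.033 = 172.28 m.
ψ₂ = H − z₂ − v₂²/2g = 172.28 − 148.80 − 0.005 = 23.47 m.
P₂ = ρgψ₂ = 1000 × 9.81 × 23.47 ≈ 230 kPa.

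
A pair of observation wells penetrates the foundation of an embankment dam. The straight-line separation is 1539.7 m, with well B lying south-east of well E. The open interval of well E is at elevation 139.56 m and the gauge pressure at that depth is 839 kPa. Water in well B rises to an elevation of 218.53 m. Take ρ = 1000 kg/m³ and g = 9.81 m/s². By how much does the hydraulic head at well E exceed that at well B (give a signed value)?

Pressure head at well E: ψ = P/(ρg) = 839×1000 / (1000 × 9.81) = 85.52 m.
Total head at well E: h = z + ψ = 139.56 + 85.52 = 225.08 m.
Total head at well B: h = 218.53 m (water level in the piezometer is the total head).
Head difference: h(well E) − h(well B) = 225.08 − 218.53 = 6.55 m.

Δh ≈ 6.55 m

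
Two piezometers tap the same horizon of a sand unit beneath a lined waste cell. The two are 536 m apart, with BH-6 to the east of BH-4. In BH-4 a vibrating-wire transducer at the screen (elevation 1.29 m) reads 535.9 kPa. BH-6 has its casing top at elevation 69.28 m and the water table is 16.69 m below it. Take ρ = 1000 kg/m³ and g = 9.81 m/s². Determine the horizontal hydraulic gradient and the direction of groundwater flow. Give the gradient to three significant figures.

i ≈ 0.00621; groundwater flows toward the east

Pressure head at BH-4: ψ = P/(ρg) = 535.9×1000 / (1000 × 9.81) = 54.63 m.
Total head at BH-4: h = z + ψ = 1.29 + 54.63 = 55.92 m.
Total head at BH-6: h = 69.28 − 16.69 = 52.59 m.
Head difference: h(BH-4) − h(BH-6) = 55.92 − 52.59 = 3.33 m.
Hydraulic gradient: i = |Δh| / L = 3.33 / 536 = 0.00621.
Flow is from higher to lower head: from BH-4 toward BH-6, i.e. toward the east.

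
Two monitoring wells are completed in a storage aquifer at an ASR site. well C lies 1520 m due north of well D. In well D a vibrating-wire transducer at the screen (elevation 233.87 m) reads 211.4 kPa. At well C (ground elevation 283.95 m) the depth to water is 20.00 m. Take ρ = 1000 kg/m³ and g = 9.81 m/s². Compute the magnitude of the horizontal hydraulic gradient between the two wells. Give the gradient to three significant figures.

i ≈ 0.00561

Pressure head at well D: ψ = P/(ρg) = 211.4×1000 / (1000 × 9.81) = 21.55 m.
Total head at well D: h = z + ψ = 233.87 + 21.55 = 255.42 m.
Total head at well C: h = 283.95 − 20.00 = 263.95 m.
Head difference: h(well D) − h(well C) = 255.42 − 263.95 = -8.53 m.
Hydraulic gradient: i = |Δh| / L = 8.53 / 1520 = 0.00561.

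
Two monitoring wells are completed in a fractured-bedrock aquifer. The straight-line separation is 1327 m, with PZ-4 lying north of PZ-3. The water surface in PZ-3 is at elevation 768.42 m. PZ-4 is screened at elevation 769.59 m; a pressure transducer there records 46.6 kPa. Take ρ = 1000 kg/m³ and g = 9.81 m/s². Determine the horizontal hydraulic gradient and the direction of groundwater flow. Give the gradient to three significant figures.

i ≈ 0.00446; groundwater flows toward the south

Total head at PZ-3: h = 768.42 m (water level in the piezometer is the total head).
Pressure head at PZ-4: ψ = P/(ρg) = 46.6×1000 / (1000 × 9.81) = 4.75 m.
Total head at PZ-4: h = z + ψ = 769.59 + 4.75 = 774.34 m.
Head difference: h(PZ-3) − h(PZ-4) = 768.42 − 774.34 = -5.92 m.
Hydraulic gradient: i = |Δh| / L = 5.92 / 1327 = 0.00446.
Flow is from higher to lower head: from PZ-4 toward PZ-3, i.e. toward the south.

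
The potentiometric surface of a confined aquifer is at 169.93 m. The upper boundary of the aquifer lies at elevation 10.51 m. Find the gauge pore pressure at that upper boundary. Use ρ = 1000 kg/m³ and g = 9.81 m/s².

Pressure head at the aquifer top: ψ = h − z = 169.93 − 10.51 = 159.42 m.
P = ρgψ = 1000 × 9.81 × 159.42 = 1563910 Pa ≈ 1560 kPa.

P ≈ 1560 kPa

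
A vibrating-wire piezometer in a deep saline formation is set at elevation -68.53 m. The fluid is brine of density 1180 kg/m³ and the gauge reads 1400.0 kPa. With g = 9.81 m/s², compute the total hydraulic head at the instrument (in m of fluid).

ψ = P/(ρg) = 1400.0×1000 / (1180 × 9.81) = 120.94 m.
h = z + ψ = -68.53 + 120.94 = 52.41 m.

h ≈ 52.41 m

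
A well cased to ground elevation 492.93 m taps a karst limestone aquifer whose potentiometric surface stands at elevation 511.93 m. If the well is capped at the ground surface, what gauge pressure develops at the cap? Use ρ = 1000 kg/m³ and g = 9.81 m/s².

Head above the cap: Δh = 511.93 − 492.93 = 19.00 m.
P = ρgΔh = 1000 × 9.81 × 19.00 = 186390 Pa ≈ 186 kPa.

P ≈ 186 kPa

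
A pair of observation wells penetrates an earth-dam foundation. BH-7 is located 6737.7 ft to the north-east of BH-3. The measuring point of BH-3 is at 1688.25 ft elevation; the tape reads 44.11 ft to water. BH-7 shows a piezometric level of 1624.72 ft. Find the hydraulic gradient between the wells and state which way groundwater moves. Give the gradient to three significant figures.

Total head at BH-3: h = 1688.25 − 44.11 = 1644.14 ft.
Total head at BH-7: h = 1624.72 ft (water level in the piezometer is the total head).
Head difference: h(BH-3) − h(BH-7) = 1644.14 − 1624.72 = 19.42 ft.
Hydraulic gradient: i = |Δh| / L = 19.42 / 6737.7 = 0.00288.
Flow is from higher to lower head: from BH-3 toward BH-7, i.e. toward the north-east.

i ≈ 0.00288; groundwater flows toward the north-east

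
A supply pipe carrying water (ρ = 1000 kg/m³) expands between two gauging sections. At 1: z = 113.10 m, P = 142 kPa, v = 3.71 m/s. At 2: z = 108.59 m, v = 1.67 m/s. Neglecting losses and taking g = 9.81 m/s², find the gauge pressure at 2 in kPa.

Pressure head at 1: ψ₁ = P₁/(ρg) = 142×1000 / (1000 × 9.81) = 14.48 m.
Velocity heads: v₁²/2g = 3.71²/19.62 = 0.702 m; v₂²/2g = 1.67²/19.62 = 0.142 m.
Total head H = z₁ + ψ₁ + v₁²/2g = 113.10 + 14.48 + 0.702 = 128.28 m.
ψ₂ = H − z₂ − v₂²/2g = 128.28 − 108.59 − 0.142 = 19.55 m.
P₂ = ρgψ₂ = 1000 × 9.81 × 19.55 ≈ 192 kPa.

P₂ ≈ 192 kPa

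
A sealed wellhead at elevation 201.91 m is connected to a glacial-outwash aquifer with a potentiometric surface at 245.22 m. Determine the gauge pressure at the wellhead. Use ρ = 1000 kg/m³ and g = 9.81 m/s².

Head above the cap: Δh = 245.22 − 201.91 = 43.31 m.
P = ρgΔh = 1000 × 9.81 × 43.31 = 424871 Pa ≈ 425 kPa.

P ≈ 425 kPa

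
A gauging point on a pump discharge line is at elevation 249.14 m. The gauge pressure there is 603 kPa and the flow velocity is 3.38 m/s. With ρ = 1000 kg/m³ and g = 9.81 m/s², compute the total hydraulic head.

Pressure head ψ = P/(ρg) = 603×1000 / (1000 × 9.81) = 61.47 m.
Velocity head = v²/(2g) = 3.38² / (2 × 9.81) = 0.582 m.
h = z + ψ + v²/(2g) = 249.14 + 61.47 + 0.582 = 311.19 m.

h ≈ 311.19 m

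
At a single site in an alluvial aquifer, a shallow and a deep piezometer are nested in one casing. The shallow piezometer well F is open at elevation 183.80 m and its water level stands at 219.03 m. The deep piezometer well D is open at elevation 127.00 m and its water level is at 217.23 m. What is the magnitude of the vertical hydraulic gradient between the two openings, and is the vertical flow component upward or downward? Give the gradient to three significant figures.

Total head at well F: h = 219.03 m (water level in the standpipe).
Total head at well D: h = 217.23 m.
Δh = h(well F) − h(well D) = 219.03 − 217.23 = 1.80 m.
Vertical separation Δz = 183.80 − 127.00 = 56.80 m.
|i_v| = |Δh| / Δz = 1.80 / 56.80 = 0.0317.
Head is higher in the shallow piezometer, so vertical flow is downward (recharge condition).

|i_v| ≈ 0.0317; vertical flow is downward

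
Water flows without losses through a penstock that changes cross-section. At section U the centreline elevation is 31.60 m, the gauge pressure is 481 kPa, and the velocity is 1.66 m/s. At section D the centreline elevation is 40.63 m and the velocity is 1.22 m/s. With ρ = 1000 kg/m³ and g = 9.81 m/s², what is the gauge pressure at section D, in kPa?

P₂ ≈ 393 kPa

Pressure head at U: ψ₁ = P₁/(ρg) = 481×1000 / (1000 × 9.81) = 49.03 m.
Velocity heads: v₁²/2g = 1.66²/19.62 = 0.140 m; v₂²/2g = 1.22²/19.62 = 0.076 m.
Total head H = z₁ + ψ₁ + v₁²/2g = 31.60 + 49.03 + 0.140 = 80.77 m.
ψ₂ = H − z₂ − v₂²/2g = 80.77 − 40.63 − 0.076 = 40.06 m.
P₂ = ρgψ₂ = 1000 × 9.81 × 40.06 ≈ 393 kPa.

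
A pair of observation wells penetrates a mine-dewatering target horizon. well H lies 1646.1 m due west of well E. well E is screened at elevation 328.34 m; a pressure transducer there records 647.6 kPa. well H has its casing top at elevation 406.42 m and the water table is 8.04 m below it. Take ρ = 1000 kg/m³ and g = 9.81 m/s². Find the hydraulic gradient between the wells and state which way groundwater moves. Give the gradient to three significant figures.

i ≈ 0.00245; groundwater flows toward the east

Pressure head at well E: ψ = P/(ρg) = 647.6×1000 / (1000 × 9.81) = 66.01 m.
Total head at well E: h = z + ψ = 328.34 + 66.01 = 394.35 m.
Total head at well H: h = 406.42 − 8.04 = 398.38 m.
Head difference: h(well E) − h(well H) = 394.35 − 398.38 = -4.03 m.
Hydraulic gradient: i = |Δh| / L = 4.03 / 1646.1 = 0.00245.
Flow is from higher to lower head: from well H toward well E, i.e. toward the east.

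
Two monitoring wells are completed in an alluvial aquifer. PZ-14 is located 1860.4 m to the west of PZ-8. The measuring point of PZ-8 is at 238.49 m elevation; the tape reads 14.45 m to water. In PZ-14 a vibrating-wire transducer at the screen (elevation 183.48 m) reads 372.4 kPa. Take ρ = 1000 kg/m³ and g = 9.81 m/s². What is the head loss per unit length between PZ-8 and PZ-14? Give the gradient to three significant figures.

i ≈ 0.00140 m/m

Total head at PZ-8: h = 238.49 − 14.45 = 224.04 m.
Pressure head at PZ-14: ψ = P/(ρg) = 372.4×1000 / (1000 × 9.81) = 37.96 m.
Total head at PZ-14: h = z + ψ = 183.48 + 37.96 = 221.44 m.
Head difference: h(PZ-8) − h(PZ-14) = 224.04 − 221.44 = 2.60 m.
Hydraulic gradient: i = |Δh| / L = 2.60 / 1860.4 = 0.00140.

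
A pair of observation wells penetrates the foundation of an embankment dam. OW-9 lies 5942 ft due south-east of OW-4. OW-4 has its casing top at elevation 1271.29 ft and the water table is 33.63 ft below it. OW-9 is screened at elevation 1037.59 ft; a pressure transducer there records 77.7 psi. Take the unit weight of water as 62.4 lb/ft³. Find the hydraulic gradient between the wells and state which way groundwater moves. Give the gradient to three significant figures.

Total head at OW-4: h = 1271.29 − 33.63 = 1237.66 ft.
Pressure head at OW-9: ψ = 144·P/γ = 144 × 77.7 / 62.4 = 179.31 ft.
Total head at OW-9: h = z + ψ = 1037.59 + 179.31 = 1216.90 ft.
Head difference: h(OW-4) − h(OW-9) = 1237.66 − 1216.90 = 20.76 ft.
Hydraulic gradient: i = |Δh| / L = 20.76 / 5942 = 0.00349.
Flow is from higher to lower head: from OW-4 toward OW-9, i.e. toward the south-east.

i ≈ 0.00349; groundwater flows toward the south-east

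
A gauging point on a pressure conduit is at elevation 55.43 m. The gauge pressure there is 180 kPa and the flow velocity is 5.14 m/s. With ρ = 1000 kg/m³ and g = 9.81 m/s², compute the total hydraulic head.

h ≈ 75.13 m

Pressure head ψ = P/(ρg) = 180×1000 / (1000 × 9.81) = 18.35 m.
Velocity head = v²/(2g) = 5.14² / (2 × 9.81) = 1.347 m.
h = z + ψ + v²/(2g) = 55.43 + 18.35 + 1.347 = 75.13 m.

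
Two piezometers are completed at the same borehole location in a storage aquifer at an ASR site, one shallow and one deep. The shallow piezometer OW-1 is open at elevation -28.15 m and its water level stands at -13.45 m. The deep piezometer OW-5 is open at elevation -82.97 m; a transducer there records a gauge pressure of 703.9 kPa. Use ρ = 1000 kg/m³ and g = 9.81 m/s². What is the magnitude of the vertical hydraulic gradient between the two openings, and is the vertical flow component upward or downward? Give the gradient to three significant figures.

Total head at OW-1: h = -13.45 m (water level in the standpipe).
Pressure head at OW-5: ψ = P/(ρg) = 703.9×1000 / (1000 × 9.81) = 71.75 m.
Total head at OW-5: h = z + ψ = -82.97 + 71.75 = -11.22 m.
Δh = h(OW-1) − h(OW-5) = -13.45 − (-11.22) = -2.23 m.
Vertical separation Δz = -28.15 − (-82.97) = 54.82 m.
|i_v| = |Δh| / Δz = 2.23 / 54.82 = 0.0407.
Head is higher in the deep piezometer, so vertical flow is upward (discharge condition).

|i_v| ≈ 0.0407; vertical flow is upward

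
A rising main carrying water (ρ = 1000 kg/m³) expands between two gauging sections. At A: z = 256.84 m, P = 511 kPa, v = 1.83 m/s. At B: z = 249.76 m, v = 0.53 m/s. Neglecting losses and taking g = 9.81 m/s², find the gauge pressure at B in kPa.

P₂ ≈ 582 kPa

Pressure head at A: ψ₁ = P₁/(ρg) = 511×1000 / (1000 × 9.81) = 52.09 m.
Velocity heads: v₁²/2g = 1.83²/19.62 = 0.171 m; v₂²/2g = 0.53²/19.62 = 0.014 m.
Total head H = z₁ + ψ₁ + v₁²/2g = 256.84 + 52.09 + 0.171 = 309.10 m.
ψ₂ = H − z₂ − v₂²/2g = 309.10 − 249.76 − 0.014 = 59.33 m.
P₂ = ρgψ₂ = 1000 × 9.81 × 59.33 ≈ 582 kPa.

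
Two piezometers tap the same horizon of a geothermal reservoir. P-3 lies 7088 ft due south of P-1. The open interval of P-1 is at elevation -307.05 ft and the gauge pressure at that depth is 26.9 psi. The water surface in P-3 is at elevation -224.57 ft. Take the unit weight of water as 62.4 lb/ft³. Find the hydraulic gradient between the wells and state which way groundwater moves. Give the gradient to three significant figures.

Pressure head at P-1: ψ = 144·P/γ = 144 × 26.9 / 62.4 = 62.08 ft.
Total head at P-1: h = z + ψ = -307.05 + 62.08 = -244.97 ft.
Total head at P-3: h = -224.57 ft (water level in the piezometer is the total head).
Head difference: h(P-1) − h(P-3) = -244.97 − (-224.57) = -20.40 ft.
Hydraulic gradient: i = |Δh| / L = 20.40 / 7088 = 0.00288.
Flow is from higher to lower head: from P-3 toward P-1, i.e. toward the north.

i ≈ 0.00288; groundwater flows toward the north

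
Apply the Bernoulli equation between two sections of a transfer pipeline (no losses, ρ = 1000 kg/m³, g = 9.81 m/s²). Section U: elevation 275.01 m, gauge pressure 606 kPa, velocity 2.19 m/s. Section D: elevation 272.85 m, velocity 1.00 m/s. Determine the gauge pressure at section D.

Pressure head at U: ψ₁ = P₁/(ρg) = 606×1000 / (1000 × 9.81) = 61.77 m.
Velocity heads: v₁²/2g = 2.19²/19.62 = 0.244 m; v₂²/2g = 1.00²/19.62 = 0.051 m.
Total head H = z₁ + ψ₁ + v₁²/2g = 275.01 + 61.77 + 0.244 = 337.02 m.
ψ₂ = H − z₂ − v₂²/2g = 337.02 − 272.85 − 0.051 = 64.12 m.
P₂ = ρgψ₂ = 1000 × 9.81 × 64.12 ≈ 629 kPa.

P₂ ≈ 629 kPa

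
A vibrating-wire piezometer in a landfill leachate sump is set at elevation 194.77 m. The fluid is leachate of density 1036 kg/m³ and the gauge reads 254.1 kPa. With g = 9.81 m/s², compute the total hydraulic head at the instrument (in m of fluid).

h ≈ 219.77 m

ψ = P/(ρg) = 254.1×1000 / (1036 × 9.81) = 25.00 m.
h = z + ψ = 194.77 + 25.00 = 219.77 m.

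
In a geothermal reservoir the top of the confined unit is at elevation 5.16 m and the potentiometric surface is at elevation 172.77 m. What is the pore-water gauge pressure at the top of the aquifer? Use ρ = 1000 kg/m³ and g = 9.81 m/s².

Pressure head at the aquifer top: ψ = h − z = 172.77 − 5.16 = 167.61 m.
P = ρgψ = 1000 × 9.81 × 167.61 = 1644254 Pa ≈ 1640 kPa.

P ≈ 1640 kPa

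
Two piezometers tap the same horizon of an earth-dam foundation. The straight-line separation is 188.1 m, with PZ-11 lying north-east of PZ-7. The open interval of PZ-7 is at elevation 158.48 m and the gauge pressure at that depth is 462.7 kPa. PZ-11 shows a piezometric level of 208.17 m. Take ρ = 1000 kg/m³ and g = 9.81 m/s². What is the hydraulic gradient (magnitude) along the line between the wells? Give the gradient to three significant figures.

Pressure head at PZ-7: ψ = P/(ρg) = 462.7×1000 / (1000 × 9.81) = 47.17 m.
Total head at PZ-7: h = z + ψ = 158.48 + 47.17 = 205.65 m.
Total head at PZ-11: h = 208.17 m (water level in the piezometer is the total head).
Head difference: h(PZ-7) − h(PZ-11) = 205.65 − 208.17 = -2.52 m.
Hydraulic gradient: i = |Δh| / L = 2.52 / 188.1 = 0.0134.

i ≈ 0.0134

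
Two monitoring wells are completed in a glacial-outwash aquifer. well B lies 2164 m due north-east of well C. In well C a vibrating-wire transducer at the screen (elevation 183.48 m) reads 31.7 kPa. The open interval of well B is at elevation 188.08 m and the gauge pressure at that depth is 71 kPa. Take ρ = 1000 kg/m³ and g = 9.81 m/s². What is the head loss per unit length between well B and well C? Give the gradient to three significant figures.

Pressure head at well C: ψ = P/(ρg) = 31.7×1000 / (1000 × 9.81) = 3.23 m.
Total head at well C: h = z + ψ = 183.48 + 3.23 = 186.71 m.
Pressure head at well B: ψ = P/(ρg) = 71×1000 / (1000 × 9.81) = 7.24 m.
Total head at well B: h = z + ψ = 188.08 + 7.24 = 195.32 m.
Head difference: h(well C) − h(well B) = 186.71 − 195.32 = -8.61 m.
Hydraulic gradient: i = |Δh| / L = 8.61 / 2164 = 0.00398.

i ≈ 0.00398 m/m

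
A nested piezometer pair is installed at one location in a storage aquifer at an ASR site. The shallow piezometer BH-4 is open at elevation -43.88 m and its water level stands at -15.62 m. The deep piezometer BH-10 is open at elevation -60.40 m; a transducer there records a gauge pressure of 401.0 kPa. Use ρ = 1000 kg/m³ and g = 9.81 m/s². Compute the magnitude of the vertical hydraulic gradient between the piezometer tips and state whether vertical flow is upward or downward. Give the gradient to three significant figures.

|i_v| ≈ 0.236; vertical flow is downward

Total head at BH-4: h = -15.62 m (water level in the standpipe).
Pressure head at BH-10: ψ = P/(ρg) = 401.0×1000 / (1000 × 9.81) = 40.88 m.
Total head at BH-10: h = z + ψ = -60.40 + 40.88 = -19.52 m.
Δh = h(BH-4) − h(BH-10) = -15.62 − (-19.52) = 3.90 m.
Vertical separation Δz = -43.88 − (-60.40) = 16.52 m.
|i_v| = |Δh| / Δz = 3.90 / 16.52 = 0.236.
Head is higher in the shallow piezometer, so vertical flow is downward (recharge condition).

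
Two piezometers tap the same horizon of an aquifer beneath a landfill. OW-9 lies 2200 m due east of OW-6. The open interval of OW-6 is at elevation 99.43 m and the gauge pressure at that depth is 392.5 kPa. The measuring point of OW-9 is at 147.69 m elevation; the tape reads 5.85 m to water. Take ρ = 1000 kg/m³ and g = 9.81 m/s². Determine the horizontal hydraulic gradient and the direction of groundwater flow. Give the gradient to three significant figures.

Pressure head at OW-6: ψ = P/(ρg) = 392.5×1000 / (1000 × 9.81) = 40.01 m.
Total head at OW-6: h = z + ψ = 99.43 + 40.01 = 139.44 m.
Total head at OW-9: h = 147.69 − 5.85 = 141.84 m.
Head difference: h(OW-6) − h(OW-9) = 139.44 − 141.84 = -2.40 m.
Hydraulic gradient: i = |Δh| / L = 2.40 / 2200 = 0.00109.
Flow is from higher to lower head: from OW-9 toward OW-6, i.e. toward the west.

i ≈ 0.00109; groundwater flows toward the west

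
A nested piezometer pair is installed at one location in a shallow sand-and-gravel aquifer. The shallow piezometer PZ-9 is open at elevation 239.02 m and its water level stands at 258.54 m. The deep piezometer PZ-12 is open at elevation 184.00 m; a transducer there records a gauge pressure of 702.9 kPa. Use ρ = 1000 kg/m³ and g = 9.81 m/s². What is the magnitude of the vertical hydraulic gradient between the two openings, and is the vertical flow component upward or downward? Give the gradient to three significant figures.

Total head at PZ-9: h = 258.54 m (water level in the standpipe).
Pressure head at PZ-12: ψ = P/(ρg) = 702.9×1000 / (1000 × 9.81) = 71.65 m.
Total head at PZ-12: h = z + ψ = 184.00 + 71.65 = 255.65 m.
Δh = h(PZ-9) − h(PZ-12) = 258.54 − 255.65 = 2.89 m.
Vertical separation Δz = 239.02 − 184.00 = 55.02 m.
|i_v| = |Δh| / Δz = 2.89 / 55.02 = 0.0525.
Head is higher in the shallow piezometer, so vertical flow is downward (recharge condition).

|i_v| ≈ 0.0525; vertical flow is downward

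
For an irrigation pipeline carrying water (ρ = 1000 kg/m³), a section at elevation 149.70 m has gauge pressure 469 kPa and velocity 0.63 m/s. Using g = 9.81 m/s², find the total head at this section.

Pressure head ψ = P/(ρg) = 469×1000 / (1000 × 9.81) = 47.81 m.
Velocity head = v²/(2g) = 0.63² / (2 × 9.81) = 0.020 m.
h = z + ψ + v²/(2g) = 149.70 + 47.81 + 0.020 = 197.53 m.

h ≈ 197.53 m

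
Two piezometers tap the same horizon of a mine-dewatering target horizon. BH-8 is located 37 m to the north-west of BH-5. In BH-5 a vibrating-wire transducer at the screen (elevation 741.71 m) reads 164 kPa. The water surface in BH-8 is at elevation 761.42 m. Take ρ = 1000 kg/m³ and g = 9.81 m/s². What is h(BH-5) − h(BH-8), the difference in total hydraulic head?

Δh ≈ -2.99 m

Pressure head at BH-5: ψ = P/(ρg) = 164×1000 / (1000 × 9.81) = 16.72 m.
Total head at BH-5: h = z + ψ = 741.71 + 16.72 = 758.43 m.
Total head at BH-8: h = 761.42 m (water level in the piezometer is the total head).
Head difference: h(BH-5) − h(BH-8) = 758.43 − 761.42 = -2.99 m.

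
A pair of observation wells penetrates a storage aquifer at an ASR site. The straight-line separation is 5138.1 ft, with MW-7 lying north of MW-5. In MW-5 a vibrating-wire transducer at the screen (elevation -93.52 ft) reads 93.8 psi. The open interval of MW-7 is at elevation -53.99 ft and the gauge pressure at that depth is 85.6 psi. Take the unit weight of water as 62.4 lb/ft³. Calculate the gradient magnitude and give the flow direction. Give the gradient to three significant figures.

i ≈ 0.00401; groundwater flows toward the south

Pressure head at MW-5: ψ = 144·P/γ = 144 × 93.8 / 62.4 = 216.46 ft.
Total head at MW-5: h = z + ψ = -93.52 + 216.46 = 122.94 ft.
Pressure head at MW-7: ψ = 144·P/γ = 144 × 85.6 / 62.4 = 197.54 ft.
Total head at MW-7: h = z + ψ = -53.99 + 197.54 = 143.55 ft.
Head difference: h(MW-5) − h(MW-7) = 122.94 − 143.55 = -20.61 ft.
Hydraulic gradient: i = |Δh| / L = 20.61 / 5138.1 = 0.00401.
Flow is from higher to lower head: from MW-7 toward MW-5, i.e. toward the south.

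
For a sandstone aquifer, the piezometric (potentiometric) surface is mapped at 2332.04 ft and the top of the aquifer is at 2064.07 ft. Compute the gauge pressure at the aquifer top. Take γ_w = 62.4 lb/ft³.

Pressure head at the aquifer top: ψ = h − z = 2332.04 − 2064.07 = 267.97 ft.
P = γψ/144 = 62.4 × 267.97 / 144 = 116 psi.

P ≈ 116 psi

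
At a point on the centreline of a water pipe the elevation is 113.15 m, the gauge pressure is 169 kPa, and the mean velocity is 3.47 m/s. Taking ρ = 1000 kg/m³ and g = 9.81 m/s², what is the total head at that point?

Pressure head ψ = P/(ρg) = 169×1000 / (1000 × 9.81) = 17.23 m.
Velocity head = v²/(2g) = 3.47² / (2 × 9.81) = 0.614 m.
h = z + ψ + v²/(2g) = 113.15 + 17.23 + 0.614 = 130.99 m.

h ≈ 130.99 m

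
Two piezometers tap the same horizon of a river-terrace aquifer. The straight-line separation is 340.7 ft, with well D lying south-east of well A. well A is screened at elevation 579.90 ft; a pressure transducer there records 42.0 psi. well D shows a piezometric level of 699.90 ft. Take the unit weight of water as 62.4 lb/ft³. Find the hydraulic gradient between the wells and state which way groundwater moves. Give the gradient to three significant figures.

Pressure head at well A: ψ = 144·P/γ = 144 × 42.0 / 62.4 = 96.92 ft.
Total head at well A: h = z + ψ = 579.90 + 96.92 = 676.82 ft.
Total head at well D: h = 699.90 ft (water level in the piezometer is the total head).
Head difference: h(well A) − h(well D) = 676.82 − 699.90 = -23.08 ft.
Hydraulic gradient: i = |Δh| / L = 23.08 / 340.7 = 0.0677.
Flow is from higher to lower head: from well D toward well A, i.e. toward the north-west.

i ≈ 0.0677; groundwater flows toward the north-west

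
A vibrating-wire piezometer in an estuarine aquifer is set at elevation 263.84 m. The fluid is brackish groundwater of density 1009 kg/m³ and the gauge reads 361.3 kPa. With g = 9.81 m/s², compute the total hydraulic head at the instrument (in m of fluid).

h ≈ 300.34 m

ψ = P/(ρg) = 361.3×1000 / (1009 × 9.81) = 36.50 m.
h = z + ψ = 263.84 + 36.50 = 300.34 m.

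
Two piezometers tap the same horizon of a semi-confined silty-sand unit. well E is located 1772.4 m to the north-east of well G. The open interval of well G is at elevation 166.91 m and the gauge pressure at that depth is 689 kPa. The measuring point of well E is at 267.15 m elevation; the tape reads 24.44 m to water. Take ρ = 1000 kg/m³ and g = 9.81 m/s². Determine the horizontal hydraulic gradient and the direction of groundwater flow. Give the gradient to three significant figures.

i ≈ 0.00314; groundwater flows toward the south-west

Pressure head at well G: ψ = P/(ρg) = 689×1000 / (1000 × 9.81) = 70.23 m.
Total head at well G: h = z + ψ = 166.91 + 70.23 = 237.14 m.
Total head at well E: h = 267.15 − 24.44 = 242.71 m.
Head difference: h(well G) − h(well E) = 237.14 − 242.71 = -5.57 m.
Hydraulic gradient: i = |Δh| / L = 5.57 / 1772.4 = 0.00314.
Flow is from higher to lower head: from well E toward well G, i.e. toward the south-west.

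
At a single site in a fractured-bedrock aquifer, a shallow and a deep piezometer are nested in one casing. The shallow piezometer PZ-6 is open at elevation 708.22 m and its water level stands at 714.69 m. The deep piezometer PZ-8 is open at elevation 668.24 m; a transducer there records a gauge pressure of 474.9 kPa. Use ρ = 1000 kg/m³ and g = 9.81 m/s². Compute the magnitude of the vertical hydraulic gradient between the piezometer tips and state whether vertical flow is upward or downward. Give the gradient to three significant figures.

|i_v| ≈ 0.0490; vertical flow is upward

Total head at PZ-6: h = 714.69 m (water level in the standpipe).
Pressure head at PZ-8: ψ = P/(ρg) = 474.9×1000 / (1000 × 9.81) = 48.41 m.
Total head at PZ-8: h = z + ψ = 668.24 + 48.41 = 716.65 m.
Δh = h(PZ-6) − h(PZ-8) = 714.69 − 716.65 = -1.96 m.
Vertical separation Δz = 708.22 − 668.24 = 39.98 m.
|i_v| = |Δh| / Δz = 1.96 / 39.98 = 0.0490.
Head is higher in the deep piezometer, so vertical flow is upward (discharge condition).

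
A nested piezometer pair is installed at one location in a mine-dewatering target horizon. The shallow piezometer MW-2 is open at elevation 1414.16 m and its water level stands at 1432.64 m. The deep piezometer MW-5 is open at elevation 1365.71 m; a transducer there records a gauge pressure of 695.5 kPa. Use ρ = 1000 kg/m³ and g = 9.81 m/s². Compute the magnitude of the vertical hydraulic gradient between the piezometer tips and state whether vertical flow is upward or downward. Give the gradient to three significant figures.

|i_v| ≈ 0.0819; vertical flow is upward

Total head at MW-2: h = 1432.64 m (water level in the standpipe).
Pressure head at MW-5: ψ = P/(ρg) = 695.5×1000 / (1000 × 9.81) = 70.90 m.
Total head at MW-5: h = z + ψ = 1365.71 + 70.90 = 1436.61 m.
Δh = h(MW-2) − h(MW-5) = 1432.64 − 1436.61 = -3.97 m.
Vertical separation Δz = 1414.16 − 1365.71 = 48.45 m.
|i_v| = |Δh| / Δz = 3.97 / 48.45 = 0.0819.
Head is higher in the deep piezometer, so vertical flow is upward (discharge condition).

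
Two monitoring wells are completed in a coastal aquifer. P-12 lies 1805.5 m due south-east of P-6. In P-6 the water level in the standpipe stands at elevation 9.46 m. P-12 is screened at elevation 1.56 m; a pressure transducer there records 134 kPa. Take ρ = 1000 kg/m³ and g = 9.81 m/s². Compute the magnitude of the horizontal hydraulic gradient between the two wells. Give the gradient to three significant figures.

i ≈ 0.00319

Total head at P-6: h = 9.46 m (water level in the piezometer is the total head).
Pressure head at P-12: ψ = P/(ρg) = 134×1000 / (1000 × 9.81) = 13.66 m.
Total head at P-12: h = z + ψ = 1.56 + 13.66 = 15.22 m.
Head difference: h(P-6) − h(P-12) = 9.46 − 15.22 = -5.76 m.
Hydraulic gradient: i = |Δh| / L = 5.76 / 1805.5 = 0.00319.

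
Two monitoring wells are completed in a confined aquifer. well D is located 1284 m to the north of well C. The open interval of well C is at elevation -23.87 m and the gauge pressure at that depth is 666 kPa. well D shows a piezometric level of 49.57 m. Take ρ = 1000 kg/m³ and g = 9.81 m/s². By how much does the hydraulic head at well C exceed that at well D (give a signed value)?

Δh ≈ -5.55 m

Pressure head at well C: ψ = P/(ρg) = 666×1000 / (1000 × 9.81) = 67.89 m.
Total head at well C: h = z + ψ = -23.87 + 67.89 = 44.02 m.
Total head at well D: h = 49.57 m (water level in the piezometer is the total head).
Head difference: h(well C) − h(well D) = 44.02 − 49.57 = -5.55 m.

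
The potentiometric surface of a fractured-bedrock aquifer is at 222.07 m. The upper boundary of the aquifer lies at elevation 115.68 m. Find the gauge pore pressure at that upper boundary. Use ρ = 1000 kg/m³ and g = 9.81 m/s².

Pressure head at the aquifer top: ψ = h − z = 222.07 − 115.68 = 106.39 m.
P = ρgψ = 1000 × 9.81 × 106.39 = 1043686 Pa ≈ 1040 kPa.

P ≈ 1040 kPa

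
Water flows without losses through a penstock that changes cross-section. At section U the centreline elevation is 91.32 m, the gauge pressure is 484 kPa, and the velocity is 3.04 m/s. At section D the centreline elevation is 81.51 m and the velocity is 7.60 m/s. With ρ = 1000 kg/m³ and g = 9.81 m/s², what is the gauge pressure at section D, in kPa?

P₂ ≈ 556 kPa

Pressure head at U: ψ₁ = P₁/(ρg) = 484×1000 / (1000 × 9.81) = 49.34 m.
Velocity heads: v₁²/2g = 3.04²/19.62 = 0.471 m; v₂²/2g = 7.60²/19.62 = 2.944 m.
Total head H = z₁ + ψ₁ + v₁²/2g = 91.32 + 49.34 + 0.471 = 141.13 m.
ψ₂ = H − z₂ − v₂²/2g = 141.13 − 81.51 − 2.944 = 56.68 m.
P₂ = ρgψ₂ = 1000 × 9.81 × 56.68 ≈ 556 kPa.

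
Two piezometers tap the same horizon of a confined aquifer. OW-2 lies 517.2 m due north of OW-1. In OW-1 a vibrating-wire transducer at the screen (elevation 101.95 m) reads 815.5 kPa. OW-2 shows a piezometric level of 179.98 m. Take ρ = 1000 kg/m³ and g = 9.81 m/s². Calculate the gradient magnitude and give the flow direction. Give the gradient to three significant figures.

i ≈ 0.00986; groundwater flows toward the north

Pressure head at OW-1: ψ = P/(ρg) = 815.5×1000 / (1000 × 9.81) = 83.13 m.
Total head at OW-1: h = z + ψ = 101.95 + 83.13 = 185.08 m.
Total head at OW-2: h = 179.98 m (water level in the piezometer is the total head).
Head difference: h(OW-1) − h(OW-2) = 185.08 − 179.98 = 5.10 m.
Hydraulic gradient: i = |Δh| / L = 5.10 / 517.2 = 0.00986.
Flow is from higher to lower head: from OW-1 toward OW-2, i.e. toward the north.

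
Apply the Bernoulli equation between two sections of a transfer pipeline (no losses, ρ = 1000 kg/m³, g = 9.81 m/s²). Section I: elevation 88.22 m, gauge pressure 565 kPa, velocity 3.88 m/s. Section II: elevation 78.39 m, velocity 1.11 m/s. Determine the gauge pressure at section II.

Pressure head at I: ψ₁ = P₁/(ρg) = 565×1000 / (1000 × 9.81) = 57.59 m.
Velocity heads: v₁²/2g = 3.88²/19.62 = 0.767 m; v₂²/2g = 1.11²/19.62 = 0.063 m.
Total head H = z₁ + ψ₁ + v₁²/2g = 88.22 + 57.59 + 0.767 = 146.58 m.
ψ₂ = H − z₂ − v₂²/2g = 146.58 − 78.39 − 0.063 = 68.13 m.
P₂ = ρgψ₂ = 1000 × 9.81 × 68.13 ≈ 668 kPa.

P₂ ≈ 668 kPa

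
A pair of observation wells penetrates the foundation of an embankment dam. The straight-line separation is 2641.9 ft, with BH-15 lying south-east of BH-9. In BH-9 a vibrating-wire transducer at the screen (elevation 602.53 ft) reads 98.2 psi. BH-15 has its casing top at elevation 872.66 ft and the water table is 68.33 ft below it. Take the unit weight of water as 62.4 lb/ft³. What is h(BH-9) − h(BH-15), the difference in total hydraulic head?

Pressure head at BH-9: ψ = 144·P/γ = 144 × 98.2 / 62.4 = 226.62 ft.
Total head at BH-9: h = z + ψ = 602.53 + 226.62 = 829.15 ft.
Total head at BH-15: h = 872.66 − 68.33 = 804.33 ft.
Head difference: h(BH-9) − h(BH-15) = 829.15 − 804.33 = 24.82 ft.

Δh ≈ 24.82 ft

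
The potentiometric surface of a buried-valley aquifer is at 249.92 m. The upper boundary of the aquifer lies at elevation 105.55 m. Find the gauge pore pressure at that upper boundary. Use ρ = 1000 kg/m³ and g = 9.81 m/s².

Pressure head at the aquifer top: ψ = h − z = 249.92 − 105.55 = 144.37 m.
P = ρgψ = 1000 × 9.81 × 144.37 = 1416270 Pa ≈ 1420 kPa.

P ≈ 1420 kPa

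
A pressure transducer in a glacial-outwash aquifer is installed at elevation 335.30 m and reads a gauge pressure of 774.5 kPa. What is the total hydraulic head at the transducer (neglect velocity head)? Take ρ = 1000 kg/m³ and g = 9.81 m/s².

ψ = P/(ρg) = 774.5×1000 / (1000 × 9.81) = 78.95 m.
h = z + ψ = 335.30 + 78.95 = 414.25 m.

h ≈ 414.25 m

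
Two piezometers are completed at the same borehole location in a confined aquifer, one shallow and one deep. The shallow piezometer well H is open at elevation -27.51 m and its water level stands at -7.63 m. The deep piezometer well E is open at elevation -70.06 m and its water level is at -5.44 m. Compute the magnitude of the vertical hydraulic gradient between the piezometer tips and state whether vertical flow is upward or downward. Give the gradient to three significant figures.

|i_v| ≈ 0.0515; vertical flow is upward

Total head at well H: h = -7.63 m (water level in the standpipe).
Total head at well E: h = -5.44 m.
Δh = h(well H) − h(well E) = -7.63 − (-5.44) = -2.19 m.
Vertical separation Δz = -27.51 − (-70.06) = 42.55 m.
|i_v| = |Δh| / Δz = 2.19 / 42.55 = 0.0515.
Head is higher in the deep piezometer, so vertical flow is upward (discharge condition).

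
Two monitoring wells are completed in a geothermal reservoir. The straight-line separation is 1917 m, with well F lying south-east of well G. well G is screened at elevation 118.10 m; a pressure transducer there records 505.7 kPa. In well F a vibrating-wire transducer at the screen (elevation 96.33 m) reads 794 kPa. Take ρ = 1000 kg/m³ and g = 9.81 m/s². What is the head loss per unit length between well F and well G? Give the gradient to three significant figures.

i ≈ 0.00397 m/m

Pressure head at well G: ψ = P/(ρg) = 505.7×1000 / (1000 × 9.81) = 51.55 m.
Total head at well G: h = z + ψ = 118.10 + 51.55 = 169.65 m.
Pressure head at well F: ψ = P/(ρg) = 794×1000 / (1000 × 9.81) = 80.94 m.
Total head at well F: h = z + ψ = 96.33 + 80.94 = 177.27 m.
Head difference: h(well G) − h(well F) = 169.65 − 177.27 = -7.62 m.
Hydraulic gradient: i = |Δh| / L = 7.62 / 1917 = 0.00397.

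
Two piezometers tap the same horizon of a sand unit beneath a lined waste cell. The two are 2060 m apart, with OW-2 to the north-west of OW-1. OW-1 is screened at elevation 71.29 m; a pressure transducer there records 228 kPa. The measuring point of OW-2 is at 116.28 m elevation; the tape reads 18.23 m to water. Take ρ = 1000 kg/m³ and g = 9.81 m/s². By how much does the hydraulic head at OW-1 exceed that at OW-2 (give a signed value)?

Pressure head at OW-1: ψ = P/(ρg) = 228×1000 / (1000 × 9.81) = 23.24 m.
Total head at OW-1: h = z + ψ = 71.29 + 23.24 = 94.53 m.
Total head at OW-2: h = 116.28 − 18.23 = 98.05 m.
Head difference: h(OW-1) − h(OW-2) = 94.53 − 98.05 = -3.52 m.

Δh ≈ -3.52 m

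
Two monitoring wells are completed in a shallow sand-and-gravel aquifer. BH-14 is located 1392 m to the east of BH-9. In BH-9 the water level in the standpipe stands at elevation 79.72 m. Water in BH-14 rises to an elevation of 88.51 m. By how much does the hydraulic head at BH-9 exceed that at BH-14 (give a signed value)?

Δh ≈ -8.79 m

Total head at BH-9: h = 79.72 m (water level in the piezometer is the total head).
Total head at BH-14: h = 88.51 m (water level in the piezometer is the total head).
Head difference: h(BH-9) − h(BH-14) = 79.72 − 88.51 = -8.79 m.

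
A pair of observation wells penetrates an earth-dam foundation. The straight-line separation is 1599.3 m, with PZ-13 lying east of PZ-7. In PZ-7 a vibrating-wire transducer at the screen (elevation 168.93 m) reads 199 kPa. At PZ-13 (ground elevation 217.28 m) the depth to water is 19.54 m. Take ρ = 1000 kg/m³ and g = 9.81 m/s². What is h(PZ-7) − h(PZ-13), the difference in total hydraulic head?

Δh ≈ -8.52 m

Pressure head at PZ-7: ψ = P/(ρg) = 199×1000 / (1000 × 9.81) = 20.29 m.
Total head at PZ-7: h = z + ψ = 168.93 + 20.29 = 189.22 m.
Total head at PZ-13: h = 217.28 − 19.54 = 197.74 m.
Head difference: h(PZ-7) − h(PZ-13) = 189.22 − 197.74 = -8.52 m.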